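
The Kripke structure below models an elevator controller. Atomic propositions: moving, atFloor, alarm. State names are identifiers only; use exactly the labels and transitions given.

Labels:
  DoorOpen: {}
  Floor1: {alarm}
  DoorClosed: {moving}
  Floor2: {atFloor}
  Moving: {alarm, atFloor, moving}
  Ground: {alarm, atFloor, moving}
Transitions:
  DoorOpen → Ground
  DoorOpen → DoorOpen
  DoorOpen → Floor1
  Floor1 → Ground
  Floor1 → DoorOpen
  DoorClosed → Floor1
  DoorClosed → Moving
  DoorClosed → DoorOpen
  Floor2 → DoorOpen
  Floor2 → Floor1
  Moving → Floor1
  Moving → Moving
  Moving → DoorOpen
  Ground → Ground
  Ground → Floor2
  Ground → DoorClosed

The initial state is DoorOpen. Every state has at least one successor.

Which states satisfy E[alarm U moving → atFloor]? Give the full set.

{DoorOpen, Floor1, Floor2, Moving, Ground}

States satisfying alarm: {Floor1, Moving, Ground}.
States satisfying moving → atFloor: {DoorOpen, Floor1, Floor2, Moving, Ground}.
States satisfying E[alarm U moving → atFloor]: {DoorOpen, Floor1, Floor2, Moving, Ground}.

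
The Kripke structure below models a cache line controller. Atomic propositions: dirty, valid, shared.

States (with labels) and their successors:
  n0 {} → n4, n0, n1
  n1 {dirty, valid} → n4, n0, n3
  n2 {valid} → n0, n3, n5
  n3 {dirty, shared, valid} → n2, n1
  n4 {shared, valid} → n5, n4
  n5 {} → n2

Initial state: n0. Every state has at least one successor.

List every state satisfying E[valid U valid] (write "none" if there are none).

States satisfying valid: {n1, n2, n3, n4}.
States satisfying E[valid U valid]: {n1, n2, n3, n4}.

{n1, n2, n3, n4}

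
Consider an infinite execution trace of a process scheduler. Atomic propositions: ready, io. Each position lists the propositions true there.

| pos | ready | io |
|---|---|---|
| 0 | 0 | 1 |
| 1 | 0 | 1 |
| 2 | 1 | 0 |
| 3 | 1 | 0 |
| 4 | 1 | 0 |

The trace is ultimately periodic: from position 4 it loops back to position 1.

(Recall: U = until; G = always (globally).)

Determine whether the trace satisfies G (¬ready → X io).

No

¬ready → X io must hold at every position from 0 onward. It fails at position 1, so G (¬ready → X io) is false.
Positions where ¬ready holds: 0, 1.
Check X io at each: 0→ok, 1→fails.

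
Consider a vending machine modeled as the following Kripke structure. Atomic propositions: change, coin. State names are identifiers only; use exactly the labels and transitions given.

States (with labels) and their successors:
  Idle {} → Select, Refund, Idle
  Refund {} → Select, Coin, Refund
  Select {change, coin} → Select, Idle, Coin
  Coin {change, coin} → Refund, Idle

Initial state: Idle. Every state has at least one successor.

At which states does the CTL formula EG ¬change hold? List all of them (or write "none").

States satisfying ¬change: {Idle, Refund}.
States satisfying EG ¬change: {Idle, Refund}.

{Idle, Refund}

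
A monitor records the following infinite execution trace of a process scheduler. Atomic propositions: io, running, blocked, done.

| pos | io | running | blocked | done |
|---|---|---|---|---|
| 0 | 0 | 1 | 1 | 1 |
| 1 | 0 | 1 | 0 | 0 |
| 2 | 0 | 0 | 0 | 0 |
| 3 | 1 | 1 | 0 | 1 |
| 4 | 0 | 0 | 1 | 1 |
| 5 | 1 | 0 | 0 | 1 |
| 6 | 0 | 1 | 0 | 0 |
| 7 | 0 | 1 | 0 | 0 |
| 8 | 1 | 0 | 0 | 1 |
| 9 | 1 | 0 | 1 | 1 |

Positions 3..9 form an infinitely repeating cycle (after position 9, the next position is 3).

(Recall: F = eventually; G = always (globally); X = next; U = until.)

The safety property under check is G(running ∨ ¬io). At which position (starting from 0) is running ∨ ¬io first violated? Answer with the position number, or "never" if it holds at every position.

Check running ∨ ¬io at each position in order: 0 ✓, 1 ✓, 2 ✓, 3 ✓, 4 ✓.
At position 5 the labels are {done, io}, so running ∨ ¬io is false there. This is the first violation.

5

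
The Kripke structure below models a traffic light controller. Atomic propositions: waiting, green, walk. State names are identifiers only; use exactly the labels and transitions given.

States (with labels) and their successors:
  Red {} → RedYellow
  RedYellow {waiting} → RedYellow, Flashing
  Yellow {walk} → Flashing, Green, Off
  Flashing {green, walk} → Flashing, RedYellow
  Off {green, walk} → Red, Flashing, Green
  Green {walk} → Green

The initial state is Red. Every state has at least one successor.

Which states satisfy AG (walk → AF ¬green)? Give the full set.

States satisfying walk → AF ¬green: {Red, RedYellow, Yellow, Green}.
States satisfying AG (walk → AF ¬green): {Green}.

{Green}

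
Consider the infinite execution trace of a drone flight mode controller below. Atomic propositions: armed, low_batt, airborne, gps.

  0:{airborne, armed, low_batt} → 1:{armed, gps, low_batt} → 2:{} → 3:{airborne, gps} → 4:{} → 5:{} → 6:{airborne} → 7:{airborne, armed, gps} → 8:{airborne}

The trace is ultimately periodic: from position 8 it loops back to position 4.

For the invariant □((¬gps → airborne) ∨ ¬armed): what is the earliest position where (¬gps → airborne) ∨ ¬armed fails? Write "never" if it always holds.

(¬gps → airborne) ∨ ¬armed holds at every position 0..8, and those are all the positions the trace ever visits, so the invariant □((¬gps → airborne) ∨ ¬armed) is never violated.

never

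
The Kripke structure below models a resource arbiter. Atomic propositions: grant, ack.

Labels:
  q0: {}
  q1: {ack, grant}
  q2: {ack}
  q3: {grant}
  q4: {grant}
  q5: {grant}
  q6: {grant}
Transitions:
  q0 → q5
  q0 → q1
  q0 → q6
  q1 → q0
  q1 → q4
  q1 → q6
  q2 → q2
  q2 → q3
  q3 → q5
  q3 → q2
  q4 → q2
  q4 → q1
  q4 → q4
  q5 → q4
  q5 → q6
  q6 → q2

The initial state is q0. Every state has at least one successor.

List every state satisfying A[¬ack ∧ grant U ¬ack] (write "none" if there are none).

{q0, q3, q4, q5, q6}

States satisfying ¬ack ∧ grant: {q3, q4, q5, q6}.
States satisfying ¬ack: {q0, q3, q4, q5, q6}.
States satisfying A[¬ack ∧ grant U ¬ack]: {q0, q3, q4, q5, q6}.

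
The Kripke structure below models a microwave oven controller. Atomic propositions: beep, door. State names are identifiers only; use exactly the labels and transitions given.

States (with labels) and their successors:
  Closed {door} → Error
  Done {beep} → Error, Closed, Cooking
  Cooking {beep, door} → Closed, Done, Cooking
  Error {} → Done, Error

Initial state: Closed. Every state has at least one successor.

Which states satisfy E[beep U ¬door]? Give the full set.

States satisfying beep: {Done, Cooking}.
States satisfying ¬door: {Done, Error}.
States satisfying E[beep U ¬door]: {Done, Cooking, Error}.

{Done, Cooking, Error}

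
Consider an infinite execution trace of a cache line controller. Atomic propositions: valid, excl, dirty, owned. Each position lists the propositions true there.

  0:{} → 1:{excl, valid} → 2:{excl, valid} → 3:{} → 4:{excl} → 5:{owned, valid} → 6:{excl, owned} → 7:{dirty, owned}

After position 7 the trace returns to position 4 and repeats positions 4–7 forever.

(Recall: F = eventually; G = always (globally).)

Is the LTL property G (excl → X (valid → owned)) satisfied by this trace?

excl → X (valid → owned) must hold at every position from 0 onward. It fails at position 1, so G (excl → X (valid → owned)) is false.
Positions where excl holds: 1, 2, 4, 6.
Check X (valid → owned) at each: 1→fails, 2→ok, 4→ok, 6→ok.

No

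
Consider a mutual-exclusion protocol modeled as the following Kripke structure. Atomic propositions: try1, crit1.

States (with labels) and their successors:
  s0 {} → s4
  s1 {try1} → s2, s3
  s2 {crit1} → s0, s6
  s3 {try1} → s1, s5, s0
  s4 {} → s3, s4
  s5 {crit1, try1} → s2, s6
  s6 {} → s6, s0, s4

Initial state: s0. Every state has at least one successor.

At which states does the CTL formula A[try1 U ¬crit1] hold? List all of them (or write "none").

{s0, s1, s3, s4, s6}

States satisfying try1: {s1, s3, s5}.
States satisfying ¬crit1: {s0, s1, s3, s4, s6}.
States satisfying A[try1 U ¬crit1]: {s0, s1, s3, s4, s6}.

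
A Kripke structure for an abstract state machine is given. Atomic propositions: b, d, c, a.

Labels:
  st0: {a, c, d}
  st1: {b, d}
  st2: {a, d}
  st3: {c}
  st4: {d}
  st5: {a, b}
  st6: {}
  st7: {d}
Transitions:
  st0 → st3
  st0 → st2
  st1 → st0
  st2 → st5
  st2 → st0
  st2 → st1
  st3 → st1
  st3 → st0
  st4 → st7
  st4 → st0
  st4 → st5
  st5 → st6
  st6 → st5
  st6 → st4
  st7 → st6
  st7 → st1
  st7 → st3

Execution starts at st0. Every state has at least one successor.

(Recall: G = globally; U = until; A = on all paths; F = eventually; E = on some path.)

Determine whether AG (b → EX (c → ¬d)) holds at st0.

Does not hold

States satisfying b → EX (c → ¬d): {st0, st2, st3, st4, st5, st6, st7}.
States satisfying AG (b → EX (c → ¬d)): ∅.
st1 is reachable from st0 and violates b → EX (c → ¬d), so AG fails at st0.
st0 ∉ Sat(AG (b → EX (c → ¬d))).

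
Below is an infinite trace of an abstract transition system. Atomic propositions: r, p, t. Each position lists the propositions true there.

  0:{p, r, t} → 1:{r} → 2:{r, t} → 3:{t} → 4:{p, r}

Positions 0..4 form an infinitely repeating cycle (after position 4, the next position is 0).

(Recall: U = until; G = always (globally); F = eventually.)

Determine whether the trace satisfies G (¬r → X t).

No

¬r → X t must hold at every position from 0 onward. It fails at position 3, so G (¬r → X t) is false.
Positions where ¬r holds: 3.
Check X t at each: 3→fails.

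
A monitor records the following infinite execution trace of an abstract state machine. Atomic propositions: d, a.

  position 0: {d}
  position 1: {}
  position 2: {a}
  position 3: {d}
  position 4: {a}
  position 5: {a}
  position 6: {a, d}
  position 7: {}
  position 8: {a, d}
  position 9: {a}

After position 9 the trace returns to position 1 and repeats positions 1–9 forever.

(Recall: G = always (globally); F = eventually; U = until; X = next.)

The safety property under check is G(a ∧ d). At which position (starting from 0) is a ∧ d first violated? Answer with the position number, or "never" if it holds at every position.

At position 0 the labels are {d}, so a ∧ d is false there. This is the first violation.

0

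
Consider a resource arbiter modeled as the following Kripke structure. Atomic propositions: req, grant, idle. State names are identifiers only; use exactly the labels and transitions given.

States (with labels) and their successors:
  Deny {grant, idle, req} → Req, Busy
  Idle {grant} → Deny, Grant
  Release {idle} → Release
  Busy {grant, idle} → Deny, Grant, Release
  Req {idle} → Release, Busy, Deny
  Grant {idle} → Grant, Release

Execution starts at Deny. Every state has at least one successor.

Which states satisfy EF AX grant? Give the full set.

States satisfying AX grant: ∅.
States satisfying EF AX grant: ∅.

none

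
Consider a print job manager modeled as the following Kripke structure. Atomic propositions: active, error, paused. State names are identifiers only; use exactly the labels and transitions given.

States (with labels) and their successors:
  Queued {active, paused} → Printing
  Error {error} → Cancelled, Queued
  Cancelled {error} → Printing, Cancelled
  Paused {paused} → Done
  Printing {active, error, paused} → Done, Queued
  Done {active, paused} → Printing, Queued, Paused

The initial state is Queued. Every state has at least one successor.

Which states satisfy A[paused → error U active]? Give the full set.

States satisfying paused → error: {Error, Cancelled, Printing}.
States satisfying active: {Queued, Printing, Done}.
States satisfying A[paused → error U active]: {Queued, Printing, Done}.

{Queued, Printing, Done}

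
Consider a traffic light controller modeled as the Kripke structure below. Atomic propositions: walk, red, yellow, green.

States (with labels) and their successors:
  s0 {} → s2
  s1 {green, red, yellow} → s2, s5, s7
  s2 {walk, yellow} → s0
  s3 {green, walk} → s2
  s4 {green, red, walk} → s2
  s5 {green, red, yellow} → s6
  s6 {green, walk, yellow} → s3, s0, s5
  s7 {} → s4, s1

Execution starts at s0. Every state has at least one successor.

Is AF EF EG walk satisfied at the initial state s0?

States satisfying EF EG walk: ∅.
States satisfying AF EF EG walk: ∅.
There is a path from s0 along which EF EG walk never holds.
s0 ∉ Sat(AF EF EG walk).

Does not hold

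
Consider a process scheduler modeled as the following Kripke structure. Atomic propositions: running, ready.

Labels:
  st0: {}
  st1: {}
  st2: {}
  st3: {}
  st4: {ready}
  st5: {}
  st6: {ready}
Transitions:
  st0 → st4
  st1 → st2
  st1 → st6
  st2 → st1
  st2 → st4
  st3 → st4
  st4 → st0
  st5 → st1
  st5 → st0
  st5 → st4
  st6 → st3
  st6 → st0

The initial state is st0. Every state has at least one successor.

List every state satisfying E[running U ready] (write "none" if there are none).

States satisfying running: ∅.
States satisfying ready: {st4, st6}.
States satisfying E[running U ready]: {st4, st6}.

{st4, st6}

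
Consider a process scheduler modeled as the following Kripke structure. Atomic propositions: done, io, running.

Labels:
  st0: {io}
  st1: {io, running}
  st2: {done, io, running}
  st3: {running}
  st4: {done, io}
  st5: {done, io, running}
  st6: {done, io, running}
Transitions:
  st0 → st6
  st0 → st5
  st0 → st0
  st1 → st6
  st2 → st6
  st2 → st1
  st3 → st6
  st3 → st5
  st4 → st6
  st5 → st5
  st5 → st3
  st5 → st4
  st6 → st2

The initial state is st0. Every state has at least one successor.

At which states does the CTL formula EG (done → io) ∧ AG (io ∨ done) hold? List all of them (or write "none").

States satisfying done → io: {st0, st1, st2, st3, st4, st5, st6}.
States satisfying EG (done → io): {st0, st1, st2, st3, st4, st5, st6}.
States satisfying io ∨ done: {st0, st1, st2, st4, st5, st6}.
States satisfying AG (io ∨ done): {st1, st2, st4, st6}.
States satisfying EG (done → io) ∧ AG (io ∨ done): {st1, st2, st4, st6}.

{st1, st2, st4, st6}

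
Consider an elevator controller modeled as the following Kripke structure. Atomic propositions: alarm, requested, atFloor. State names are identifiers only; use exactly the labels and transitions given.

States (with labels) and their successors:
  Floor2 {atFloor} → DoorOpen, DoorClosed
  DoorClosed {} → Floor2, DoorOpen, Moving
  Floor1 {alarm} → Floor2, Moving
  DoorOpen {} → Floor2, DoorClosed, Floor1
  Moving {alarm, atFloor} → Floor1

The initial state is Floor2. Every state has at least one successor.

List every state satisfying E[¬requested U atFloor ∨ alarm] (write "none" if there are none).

States satisfying ¬requested: {Floor2, DoorClosed, Floor1, DoorOpen, Moving}.
States satisfying atFloor ∨ alarm: {Floor2, Floor1, Moving}.
States satisfying E[¬requested U atFloor ∨ alarm]: {Floor2, DoorClosed, Floor1, DoorOpen, Moving}.

{Floor2, DoorClosed, Floor1, DoorOpen, Moving}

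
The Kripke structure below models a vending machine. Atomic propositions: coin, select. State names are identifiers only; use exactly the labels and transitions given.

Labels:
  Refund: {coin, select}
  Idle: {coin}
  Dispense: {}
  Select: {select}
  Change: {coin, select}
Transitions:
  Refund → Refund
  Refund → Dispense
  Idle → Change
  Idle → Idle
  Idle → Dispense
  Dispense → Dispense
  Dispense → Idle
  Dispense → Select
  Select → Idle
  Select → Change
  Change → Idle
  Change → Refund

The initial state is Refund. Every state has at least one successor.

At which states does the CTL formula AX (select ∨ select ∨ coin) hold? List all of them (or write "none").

{Select, Change}

States satisfying select ∨ select ∨ coin: {Refund, Idle, Select, Change}.
States satisfying AX (select ∨ select ∨ coin): {Select, Change}.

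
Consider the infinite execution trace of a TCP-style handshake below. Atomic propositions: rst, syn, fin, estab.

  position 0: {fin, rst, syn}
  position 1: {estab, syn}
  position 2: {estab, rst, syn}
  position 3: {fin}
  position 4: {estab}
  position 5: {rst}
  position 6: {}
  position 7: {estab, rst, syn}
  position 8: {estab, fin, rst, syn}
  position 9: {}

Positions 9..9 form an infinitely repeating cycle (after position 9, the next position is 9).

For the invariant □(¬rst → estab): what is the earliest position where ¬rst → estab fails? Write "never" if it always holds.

3

Check ¬rst → estab at each position in order: 0 ✓, 1 ✓, 2 ✓.
At position 3 the labels are {fin}, so ¬rst → estab is false there. This is the first violation.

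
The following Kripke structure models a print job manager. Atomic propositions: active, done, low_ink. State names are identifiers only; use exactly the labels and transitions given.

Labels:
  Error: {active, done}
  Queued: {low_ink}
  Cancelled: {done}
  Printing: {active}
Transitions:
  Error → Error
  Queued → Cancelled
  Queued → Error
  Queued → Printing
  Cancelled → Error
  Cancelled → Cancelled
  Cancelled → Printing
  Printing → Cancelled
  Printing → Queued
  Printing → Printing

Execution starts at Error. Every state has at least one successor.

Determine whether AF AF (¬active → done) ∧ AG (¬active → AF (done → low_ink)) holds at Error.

States satisfying AF (¬active → done): {Error, Queued, Cancelled, Printing}.
States satisfying AF AF (¬active → done): {Error, Queued, Cancelled, Printing}.
States satisfying ¬active → AF (done → low_ink): {Error, Queued, Printing}.
States satisfying AG (¬active → AF (done → low_ink)): {Error}.
States satisfying AF AF (¬active → done) ∧ AG (¬active → AF (done → low_ink)): {Error}.
Error ∈ Sat(AF AF (¬active → done) ∧ AG (¬active → AF (done → low_ink))).

Satisfied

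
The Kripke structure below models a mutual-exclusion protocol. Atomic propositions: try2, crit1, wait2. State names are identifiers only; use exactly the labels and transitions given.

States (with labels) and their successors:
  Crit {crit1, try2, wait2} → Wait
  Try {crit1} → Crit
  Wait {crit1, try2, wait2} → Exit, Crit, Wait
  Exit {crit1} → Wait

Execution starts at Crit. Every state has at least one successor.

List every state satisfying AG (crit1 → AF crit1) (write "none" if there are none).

States satisfying crit1 → AF crit1: {Crit, Try, Wait, Exit}.
States satisfying AG (crit1 → AF crit1): {Crit, Try, Wait, Exit}.

{Crit, Try, Wait, Exit}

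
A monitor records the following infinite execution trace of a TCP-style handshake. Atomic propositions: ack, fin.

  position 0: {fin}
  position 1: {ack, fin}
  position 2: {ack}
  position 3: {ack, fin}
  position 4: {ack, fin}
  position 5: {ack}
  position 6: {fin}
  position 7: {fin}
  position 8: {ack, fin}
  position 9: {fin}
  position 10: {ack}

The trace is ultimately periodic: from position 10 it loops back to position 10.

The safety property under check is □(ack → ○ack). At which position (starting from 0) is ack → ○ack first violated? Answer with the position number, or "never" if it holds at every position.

5

Check ack → ○ack at each position in order: 0 ✓, 1 ✓, 2 ✓, 3 ✓, 4 ✓.
At position 5 the labels are {ack} and the next position 6 has {fin}, so ack → ○ack is false there. This is the first violation.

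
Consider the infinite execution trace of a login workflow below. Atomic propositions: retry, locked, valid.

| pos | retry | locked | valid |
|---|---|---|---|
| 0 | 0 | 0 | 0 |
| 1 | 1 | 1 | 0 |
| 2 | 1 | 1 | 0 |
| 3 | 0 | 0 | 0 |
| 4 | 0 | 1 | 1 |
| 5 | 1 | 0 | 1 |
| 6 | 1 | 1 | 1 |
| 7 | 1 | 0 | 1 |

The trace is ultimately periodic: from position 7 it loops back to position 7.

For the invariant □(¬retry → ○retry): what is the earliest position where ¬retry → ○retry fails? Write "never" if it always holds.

3

Check ¬retry → ○retry at each position in order: 0 ✓, 1 ✓, 2 ✓.
At position 3 the labels are {} and the next position 4 has {locked, valid}, so ¬retry → ○retry is false there. This is the first violation.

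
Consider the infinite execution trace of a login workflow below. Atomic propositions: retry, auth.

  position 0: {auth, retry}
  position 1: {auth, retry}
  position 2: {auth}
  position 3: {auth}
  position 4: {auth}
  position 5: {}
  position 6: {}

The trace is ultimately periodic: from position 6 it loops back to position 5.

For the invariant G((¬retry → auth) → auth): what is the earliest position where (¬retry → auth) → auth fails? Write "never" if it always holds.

never

(¬retry → auth) → auth holds at every position 0..6, and those are all the positions the trace ever visits, so the invariant G((¬retry → auth) → auth) is never violated.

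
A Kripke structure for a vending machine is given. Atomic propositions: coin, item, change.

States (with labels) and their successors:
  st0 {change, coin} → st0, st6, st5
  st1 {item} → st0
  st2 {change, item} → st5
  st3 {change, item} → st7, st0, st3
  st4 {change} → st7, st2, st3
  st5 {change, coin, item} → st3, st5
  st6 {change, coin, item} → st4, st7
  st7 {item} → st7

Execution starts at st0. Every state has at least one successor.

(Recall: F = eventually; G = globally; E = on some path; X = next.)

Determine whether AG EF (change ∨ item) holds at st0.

States satisfying EF (change ∨ item): {st0, st1, st2, st3, st4, st5, st6, st7}.
States satisfying AG EF (change ∨ item): {st0, st1, st2, st3, st4, st5, st6, st7}.
Every state reachable from st0 satisfies EF (change ∨ item).
st0 ∈ Sat(AG EF (change ∨ item)).

Satisfied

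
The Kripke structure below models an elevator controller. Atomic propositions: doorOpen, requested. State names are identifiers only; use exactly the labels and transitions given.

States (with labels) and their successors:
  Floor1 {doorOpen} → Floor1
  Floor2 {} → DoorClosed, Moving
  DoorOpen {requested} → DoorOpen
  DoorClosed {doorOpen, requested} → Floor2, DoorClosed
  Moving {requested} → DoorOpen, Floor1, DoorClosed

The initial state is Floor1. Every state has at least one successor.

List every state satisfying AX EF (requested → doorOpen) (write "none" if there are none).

{Floor1, Floor2, DoorClosed}

States satisfying EF (requested → doorOpen): {Floor1, Floor2, DoorClosed, Moving}.
States satisfying AX EF (requested → doorOpen): {Floor1, Floor2, DoorClosed}.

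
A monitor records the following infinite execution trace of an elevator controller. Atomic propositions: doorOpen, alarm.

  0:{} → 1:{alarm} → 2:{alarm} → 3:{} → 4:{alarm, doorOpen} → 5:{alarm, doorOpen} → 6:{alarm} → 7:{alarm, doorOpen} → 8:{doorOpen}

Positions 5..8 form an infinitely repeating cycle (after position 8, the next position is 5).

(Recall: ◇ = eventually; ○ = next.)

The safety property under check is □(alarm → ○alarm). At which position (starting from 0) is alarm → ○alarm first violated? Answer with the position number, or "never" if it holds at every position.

Check alarm → ○alarm at each position in order: 0 ✓, 1 ✓.
At position 2 the labels are {alarm} and the next position 3 has {}, so alarm → ○alarm is false there. This is the first violation.

2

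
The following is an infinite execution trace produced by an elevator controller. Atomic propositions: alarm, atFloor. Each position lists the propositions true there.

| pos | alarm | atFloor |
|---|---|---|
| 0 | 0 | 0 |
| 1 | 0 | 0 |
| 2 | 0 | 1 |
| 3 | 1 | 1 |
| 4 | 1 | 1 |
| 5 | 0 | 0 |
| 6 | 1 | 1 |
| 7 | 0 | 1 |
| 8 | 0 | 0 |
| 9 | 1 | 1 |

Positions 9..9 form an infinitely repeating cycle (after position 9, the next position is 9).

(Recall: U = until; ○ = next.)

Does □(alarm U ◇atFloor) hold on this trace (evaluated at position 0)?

Holds

alarm U ◇atFloor holds at every position 0..9, and those are all positions ever visited, so □(alarm U ◇atFloor) holds.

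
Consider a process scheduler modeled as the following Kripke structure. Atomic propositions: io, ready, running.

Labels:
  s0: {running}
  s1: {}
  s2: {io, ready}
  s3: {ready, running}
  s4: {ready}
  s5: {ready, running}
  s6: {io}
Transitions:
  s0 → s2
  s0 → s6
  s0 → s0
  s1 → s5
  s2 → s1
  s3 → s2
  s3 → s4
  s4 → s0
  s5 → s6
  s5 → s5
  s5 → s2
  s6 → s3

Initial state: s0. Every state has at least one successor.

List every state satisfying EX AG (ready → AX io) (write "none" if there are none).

none

States satisfying AG (ready → AX io): ∅.
States satisfying EX AG (ready → AX io): ∅.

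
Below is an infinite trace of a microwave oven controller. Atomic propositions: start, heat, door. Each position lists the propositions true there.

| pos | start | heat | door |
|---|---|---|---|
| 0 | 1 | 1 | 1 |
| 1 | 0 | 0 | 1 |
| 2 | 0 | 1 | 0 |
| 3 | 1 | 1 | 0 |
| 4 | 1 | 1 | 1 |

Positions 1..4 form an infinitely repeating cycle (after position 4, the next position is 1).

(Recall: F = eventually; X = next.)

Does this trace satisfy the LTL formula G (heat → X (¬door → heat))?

heat → X (¬door → heat) holds at every position 0..4, and those are all positions ever visited, so G (heat → X (¬door → heat)) holds.
Positions where heat holds: 0, 2, 3, 4.
Check X (¬door → heat) at each: 0→ok, 2→ok, 3→ok, 4→ok.

Satisfied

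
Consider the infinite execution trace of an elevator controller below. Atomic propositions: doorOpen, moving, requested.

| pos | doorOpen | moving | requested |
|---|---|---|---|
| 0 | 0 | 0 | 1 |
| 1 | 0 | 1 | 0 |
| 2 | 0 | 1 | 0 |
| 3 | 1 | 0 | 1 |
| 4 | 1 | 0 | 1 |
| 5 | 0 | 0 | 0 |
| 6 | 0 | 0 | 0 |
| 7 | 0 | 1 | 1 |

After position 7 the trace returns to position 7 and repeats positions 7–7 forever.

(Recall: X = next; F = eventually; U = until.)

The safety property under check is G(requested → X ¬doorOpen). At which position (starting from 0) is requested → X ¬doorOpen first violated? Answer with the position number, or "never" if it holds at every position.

3

Check requested → X ¬doorOpen at each position in order: 0 ✓, 1 ✓, 2 ✓.
At position 3 the labels are {doorOpen, requested} and the next position 4 has {doorOpen, requested}, so requested → X ¬doorOpen is false there. This is the first violation.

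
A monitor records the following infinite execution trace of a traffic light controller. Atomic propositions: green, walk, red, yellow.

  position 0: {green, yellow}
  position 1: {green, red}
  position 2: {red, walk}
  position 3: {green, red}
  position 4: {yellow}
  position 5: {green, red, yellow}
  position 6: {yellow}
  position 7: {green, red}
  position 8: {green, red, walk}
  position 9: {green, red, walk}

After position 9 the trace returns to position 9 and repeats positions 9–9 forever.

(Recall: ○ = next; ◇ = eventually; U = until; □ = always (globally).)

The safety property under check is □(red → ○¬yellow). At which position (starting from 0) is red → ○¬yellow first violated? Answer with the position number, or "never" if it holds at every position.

Check red → ○¬yellow at each position in order: 0 ✓, 1 ✓, 2 ✓.
At position 3 the labels are {green, red} and the next position 4 has {yellow}, so red → ○¬yellow is false there. This is the first violation.

3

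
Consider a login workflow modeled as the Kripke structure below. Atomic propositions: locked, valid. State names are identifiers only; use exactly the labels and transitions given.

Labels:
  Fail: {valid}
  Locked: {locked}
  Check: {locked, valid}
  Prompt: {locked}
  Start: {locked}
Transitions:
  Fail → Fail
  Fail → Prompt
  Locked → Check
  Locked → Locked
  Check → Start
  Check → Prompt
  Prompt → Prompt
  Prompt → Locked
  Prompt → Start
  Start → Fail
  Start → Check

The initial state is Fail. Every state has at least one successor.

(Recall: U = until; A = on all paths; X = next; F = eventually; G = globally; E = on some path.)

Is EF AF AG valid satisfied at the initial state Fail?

Does not hold

States satisfying AF AG valid: ∅.
States satisfying EF AF AG valid: ∅.
No suitable path/successor from Fail witnesses the formula.
Fail ∉ Sat(EF AF AG valid).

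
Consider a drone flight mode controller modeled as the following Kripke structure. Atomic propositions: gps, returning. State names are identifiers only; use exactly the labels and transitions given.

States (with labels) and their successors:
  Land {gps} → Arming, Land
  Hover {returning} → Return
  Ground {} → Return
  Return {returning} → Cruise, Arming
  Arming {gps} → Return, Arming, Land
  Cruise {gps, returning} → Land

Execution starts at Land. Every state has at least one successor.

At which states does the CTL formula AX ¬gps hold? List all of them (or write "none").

States satisfying ¬gps: {Hover, Ground, Return}.
States satisfying AX ¬gps: {Hover, Ground}.

{Hover, Ground}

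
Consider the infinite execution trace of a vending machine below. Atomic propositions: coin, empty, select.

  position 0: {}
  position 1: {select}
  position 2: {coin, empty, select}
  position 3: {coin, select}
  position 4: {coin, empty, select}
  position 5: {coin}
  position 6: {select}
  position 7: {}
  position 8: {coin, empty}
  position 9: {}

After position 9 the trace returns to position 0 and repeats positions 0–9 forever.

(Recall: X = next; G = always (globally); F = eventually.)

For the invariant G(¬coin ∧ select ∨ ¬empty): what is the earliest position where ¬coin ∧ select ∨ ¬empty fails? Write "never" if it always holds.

2

Check ¬coin ∧ select ∨ ¬empty at each position in order: 0 ✓, 1 ✓.
At position 2 the labels are {coin, empty, select}, so ¬coin ∧ select ∨ ¬empty is false there. This is the first violation.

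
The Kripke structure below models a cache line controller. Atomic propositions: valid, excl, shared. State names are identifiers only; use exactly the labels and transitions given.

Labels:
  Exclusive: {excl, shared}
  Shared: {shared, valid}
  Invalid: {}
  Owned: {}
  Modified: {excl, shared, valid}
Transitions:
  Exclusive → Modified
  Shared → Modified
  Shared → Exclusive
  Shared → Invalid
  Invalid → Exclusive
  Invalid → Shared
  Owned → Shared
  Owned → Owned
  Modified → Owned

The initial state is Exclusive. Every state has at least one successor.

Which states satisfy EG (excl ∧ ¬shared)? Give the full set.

none

States satisfying excl ∧ ¬shared: ∅.
States satisfying EG (excl ∧ ¬shared): ∅.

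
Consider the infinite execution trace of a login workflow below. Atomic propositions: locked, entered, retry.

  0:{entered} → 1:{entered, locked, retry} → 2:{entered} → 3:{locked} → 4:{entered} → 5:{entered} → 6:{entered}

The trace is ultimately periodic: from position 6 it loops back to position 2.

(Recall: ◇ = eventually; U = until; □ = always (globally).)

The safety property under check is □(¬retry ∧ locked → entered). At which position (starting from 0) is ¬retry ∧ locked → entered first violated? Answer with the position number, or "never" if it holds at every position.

Check ¬retry ∧ locked → entered at each position in order: 0 ✓, 1 ✓, 2 ✓.
At position 3 the labels are {locked}, so ¬retry ∧ locked → entered is false there. This is the first violation.

3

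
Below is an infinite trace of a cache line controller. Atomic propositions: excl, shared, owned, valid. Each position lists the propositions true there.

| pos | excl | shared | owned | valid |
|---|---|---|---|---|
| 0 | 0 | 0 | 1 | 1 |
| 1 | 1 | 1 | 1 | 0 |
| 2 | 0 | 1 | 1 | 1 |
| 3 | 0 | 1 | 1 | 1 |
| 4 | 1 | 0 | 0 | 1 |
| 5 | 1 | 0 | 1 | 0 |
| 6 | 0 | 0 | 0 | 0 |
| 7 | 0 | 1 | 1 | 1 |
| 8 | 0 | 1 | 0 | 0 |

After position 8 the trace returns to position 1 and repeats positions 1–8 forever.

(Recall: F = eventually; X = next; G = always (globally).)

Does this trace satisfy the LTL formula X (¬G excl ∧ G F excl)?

The position after 0 is 1; ¬G excl ∧ G F excl is true there.

Yes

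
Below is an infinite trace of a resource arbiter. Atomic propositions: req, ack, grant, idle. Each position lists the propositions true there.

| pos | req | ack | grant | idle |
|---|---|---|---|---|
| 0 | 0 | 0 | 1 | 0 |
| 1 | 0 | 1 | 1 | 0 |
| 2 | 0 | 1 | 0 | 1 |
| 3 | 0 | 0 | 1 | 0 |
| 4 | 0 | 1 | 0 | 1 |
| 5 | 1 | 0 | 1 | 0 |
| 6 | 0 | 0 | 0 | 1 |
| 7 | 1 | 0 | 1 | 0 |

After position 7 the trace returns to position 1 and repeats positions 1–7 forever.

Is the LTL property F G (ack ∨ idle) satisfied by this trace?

Violated

G (ack ∨ idle) is false at every position 0..7, so it never becomes true and F G (ack ∨ idle) fails.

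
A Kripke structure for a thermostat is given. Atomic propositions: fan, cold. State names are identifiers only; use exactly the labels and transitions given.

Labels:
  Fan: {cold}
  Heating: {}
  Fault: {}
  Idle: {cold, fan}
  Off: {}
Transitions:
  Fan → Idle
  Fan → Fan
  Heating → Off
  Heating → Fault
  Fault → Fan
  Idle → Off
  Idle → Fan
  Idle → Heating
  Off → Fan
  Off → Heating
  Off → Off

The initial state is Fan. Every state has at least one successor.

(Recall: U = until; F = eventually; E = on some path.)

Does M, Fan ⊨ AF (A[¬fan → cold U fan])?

States satisfying A[¬fan → cold U fan]: {Idle}.
States satisfying AF (A[¬fan → cold U fan]): {Idle}.
There is a path from Fan along which A[¬fan → cold U fan] never holds.
Fan ∉ Sat(AF (A[¬fan → cold U fan])).

Does not hold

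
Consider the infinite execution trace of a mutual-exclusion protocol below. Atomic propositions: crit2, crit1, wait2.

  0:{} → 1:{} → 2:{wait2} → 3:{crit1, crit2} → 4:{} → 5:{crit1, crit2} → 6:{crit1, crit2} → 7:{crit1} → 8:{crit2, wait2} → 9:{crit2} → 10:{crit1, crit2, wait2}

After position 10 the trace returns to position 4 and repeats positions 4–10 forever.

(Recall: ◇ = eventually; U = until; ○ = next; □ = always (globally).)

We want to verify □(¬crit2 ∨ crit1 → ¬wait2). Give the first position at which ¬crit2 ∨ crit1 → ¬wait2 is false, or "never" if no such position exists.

2

Check ¬crit2 ∨ crit1 → ¬wait2 at each position in order: 0 ✓, 1 ✓.
At position 2 the labels are {wait2}, so ¬crit2 ∨ crit1 → ¬wait2 is false there. This is the first violation.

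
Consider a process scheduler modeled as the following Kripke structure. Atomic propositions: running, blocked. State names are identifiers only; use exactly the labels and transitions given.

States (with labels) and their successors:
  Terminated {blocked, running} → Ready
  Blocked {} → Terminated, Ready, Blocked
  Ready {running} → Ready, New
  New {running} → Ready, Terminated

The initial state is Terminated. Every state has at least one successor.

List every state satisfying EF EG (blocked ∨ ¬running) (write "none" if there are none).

States satisfying EG (blocked ∨ ¬running): {Blocked}.
States satisfying EF EG (blocked ∨ ¬running): {Blocked}.

{Blocked}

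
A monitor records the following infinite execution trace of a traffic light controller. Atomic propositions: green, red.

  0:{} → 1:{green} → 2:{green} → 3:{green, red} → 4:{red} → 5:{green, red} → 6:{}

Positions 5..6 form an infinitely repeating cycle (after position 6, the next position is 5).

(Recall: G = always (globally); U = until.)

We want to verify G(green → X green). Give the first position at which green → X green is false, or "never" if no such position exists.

Check green → X green at each position in order: 0 ✓, 1 ✓, 2 ✓.
At position 3 the labels are {green, red} and the next position 4 has {red}, so green → X green is false there. This is the first violation.

3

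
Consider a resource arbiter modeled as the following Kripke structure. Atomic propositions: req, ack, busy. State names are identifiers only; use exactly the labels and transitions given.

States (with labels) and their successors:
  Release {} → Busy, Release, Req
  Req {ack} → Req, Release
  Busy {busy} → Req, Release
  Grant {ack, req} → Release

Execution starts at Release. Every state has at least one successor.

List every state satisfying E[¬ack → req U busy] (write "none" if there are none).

{Busy}

States satisfying ¬ack → req: {Req, Grant}.
States satisfying busy: {Busy}.
States satisfying E[¬ack → req U busy]: {Busy}.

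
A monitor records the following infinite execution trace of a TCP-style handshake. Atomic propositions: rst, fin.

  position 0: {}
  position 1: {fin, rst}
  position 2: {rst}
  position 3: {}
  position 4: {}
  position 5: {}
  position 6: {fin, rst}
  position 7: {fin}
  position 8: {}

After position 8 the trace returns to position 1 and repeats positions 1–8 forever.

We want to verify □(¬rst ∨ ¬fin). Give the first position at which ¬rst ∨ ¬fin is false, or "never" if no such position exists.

1

Check ¬rst ∨ ¬fin at each position in order: 0 ✓.
At position 1 the labels are {fin, rst}, so ¬rst ∨ ¬fin is false there. This is the first violation.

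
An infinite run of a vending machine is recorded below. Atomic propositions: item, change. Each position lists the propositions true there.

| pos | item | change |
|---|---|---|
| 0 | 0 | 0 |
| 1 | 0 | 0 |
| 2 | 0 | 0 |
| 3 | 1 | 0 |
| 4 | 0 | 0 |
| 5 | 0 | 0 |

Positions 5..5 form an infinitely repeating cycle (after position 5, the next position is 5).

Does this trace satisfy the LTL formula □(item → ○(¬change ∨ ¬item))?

Holds

item → ○(¬change ∨ ¬item) holds at every position 0..5, and those are all positions ever visited, so □(item → ○(¬change ∨ ¬item)) holds.
Positions where item holds: 3.
Check ○(¬change ∨ ¬item) at each: 3→ok.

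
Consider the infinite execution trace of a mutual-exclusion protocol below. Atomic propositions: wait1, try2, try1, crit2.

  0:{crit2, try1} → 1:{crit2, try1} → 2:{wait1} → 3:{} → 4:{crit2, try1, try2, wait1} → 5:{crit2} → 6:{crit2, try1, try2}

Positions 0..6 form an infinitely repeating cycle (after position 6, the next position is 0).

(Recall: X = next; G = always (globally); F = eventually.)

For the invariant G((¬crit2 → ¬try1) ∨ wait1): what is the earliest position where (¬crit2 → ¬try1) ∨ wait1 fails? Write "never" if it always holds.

never

(¬crit2 → ¬try1) ∨ wait1 holds at every position 0..6, and those are all the positions the trace ever visits, so the invariant G((¬crit2 → ¬try1) ∨ wait1) is never violated.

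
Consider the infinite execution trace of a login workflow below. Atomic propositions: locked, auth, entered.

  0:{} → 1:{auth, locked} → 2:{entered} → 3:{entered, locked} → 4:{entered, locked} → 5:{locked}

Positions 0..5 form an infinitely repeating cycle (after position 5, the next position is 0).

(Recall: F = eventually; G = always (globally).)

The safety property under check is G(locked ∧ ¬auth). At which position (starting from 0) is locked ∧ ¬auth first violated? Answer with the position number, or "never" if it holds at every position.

0

At position 0 the labels are {}, so locked ∧ ¬auth is false there. This is the first violation.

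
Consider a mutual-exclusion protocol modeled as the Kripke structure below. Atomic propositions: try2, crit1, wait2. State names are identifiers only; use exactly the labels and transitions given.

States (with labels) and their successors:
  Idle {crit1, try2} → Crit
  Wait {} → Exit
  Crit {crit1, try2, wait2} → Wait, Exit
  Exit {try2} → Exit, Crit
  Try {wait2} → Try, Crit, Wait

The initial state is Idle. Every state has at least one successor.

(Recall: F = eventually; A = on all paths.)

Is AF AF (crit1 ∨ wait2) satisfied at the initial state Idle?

States satisfying AF (crit1 ∨ wait2): {Idle, Crit, Try}.
States satisfying AF AF (crit1 ∨ wait2): {Idle, Crit, Try}.
Idle ∈ Sat(AF AF (crit1 ∨ wait2)).

Holds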